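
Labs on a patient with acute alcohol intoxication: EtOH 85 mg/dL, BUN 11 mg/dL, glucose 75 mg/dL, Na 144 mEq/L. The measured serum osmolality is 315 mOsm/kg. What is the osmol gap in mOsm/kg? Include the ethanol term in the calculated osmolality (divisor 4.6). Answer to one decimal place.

Calculated osmolality = 2·Na + glucose/18 + BUN/2.8 + ethanol/4.6
= 2·144 + 75/18 + 11/2.8 + 85/4.6
= 288 + 4.17 + 3.93 + 18.48
= 314.58 mOsm/kg ≈ 314.6 mOsm/kg
Osmolar gap = measured − calculated = 315 − 314.6 = 0.4 mOsm/kg

0.4 mOsm/kg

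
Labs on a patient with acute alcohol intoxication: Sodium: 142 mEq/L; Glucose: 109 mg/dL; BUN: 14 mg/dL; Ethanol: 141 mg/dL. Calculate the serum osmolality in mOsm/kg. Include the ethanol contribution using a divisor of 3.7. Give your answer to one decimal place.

333.2 mOsm/kg

Calculated osmolality = 2·Na + glucose/18 + BUN/2.8 + ethanol/3.7
= 2·142 + 109/18 + 14/2.8 + 141/3.7
= 284 + 6.06 + 5 + 38.11
= 333.17 mOsm/kg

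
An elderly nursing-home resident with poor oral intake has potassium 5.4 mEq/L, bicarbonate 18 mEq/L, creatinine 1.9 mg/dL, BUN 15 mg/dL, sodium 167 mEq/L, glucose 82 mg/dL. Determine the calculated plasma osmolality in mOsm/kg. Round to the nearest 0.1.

Calculated osmolality = 2·Na + glucose/18 + BUN/2.8
= 2·167 + 82/18 + 15/2.8
= 334 + 4.56 + 5.36
= 343.92 mOsm/kg

343.9 mOsm/kg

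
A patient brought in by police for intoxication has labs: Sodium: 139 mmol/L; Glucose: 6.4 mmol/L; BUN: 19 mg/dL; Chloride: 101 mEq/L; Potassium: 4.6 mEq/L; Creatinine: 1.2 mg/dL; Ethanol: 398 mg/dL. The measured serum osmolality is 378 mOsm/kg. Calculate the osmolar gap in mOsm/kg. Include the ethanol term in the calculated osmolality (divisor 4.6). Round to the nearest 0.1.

0.3 mOsm/kg

Calculated osmolality = 2·Na + glucose + BUN/2.8 + ethanol/4.6
= 2·139 + 6.4 + 19/2.8 + 398/4.6
= 278 + 6.40 + 6.79 + 86.52
= 377.71 mOsm/kg ≈ 377.7 mOsm/kg
Osmolar gap = measured − calculated = 378 − 377.7 = 0.3 mOsm/kg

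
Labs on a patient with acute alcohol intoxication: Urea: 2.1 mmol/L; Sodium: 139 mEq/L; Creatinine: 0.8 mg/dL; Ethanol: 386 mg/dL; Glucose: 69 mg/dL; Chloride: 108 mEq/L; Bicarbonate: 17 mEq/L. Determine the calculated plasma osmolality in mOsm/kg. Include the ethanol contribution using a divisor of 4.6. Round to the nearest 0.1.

367.8 mOsm/kg

Calculated osmolality = 2·Na + glucose/18 + urea + ethanol/4.6
= 2·139 + 69/18 + 2.1 + 386/4.6
= 278 + 3.83 + 2.10 + 83.91
= 367.84 mOsm/kg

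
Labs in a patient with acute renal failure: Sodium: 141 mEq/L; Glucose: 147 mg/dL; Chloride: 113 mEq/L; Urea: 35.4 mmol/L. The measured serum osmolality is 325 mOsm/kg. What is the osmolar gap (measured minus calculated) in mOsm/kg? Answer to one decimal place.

-0.6 mOsm/kg

Calculated osmolality = 2·Na + glucose/18 + urea
= 2·141 + 147/18 + 35.4
= 282 + 8.17 + 35.40
= 325.57 mOsm/kg ≈ 325.6 mOsm/kg
Osmolar gap = measured − calculated = 325 − 325.6 = -0.6 mOsm/kg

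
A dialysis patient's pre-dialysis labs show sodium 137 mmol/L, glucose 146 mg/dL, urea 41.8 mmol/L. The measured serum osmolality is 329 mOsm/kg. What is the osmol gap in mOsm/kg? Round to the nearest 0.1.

Calculated osmolality = 2·Na + glucose/18 + urea
= 2·137 + 146/18 + 41.8
= 274 + 8.11 + 41.80
= 323.91 mOsm/kg ≈ 323.9 mOsm/kg
Osmolar gap = measured − calculated = 329 − 323.9 = 5.1 mOsm/kg

5.1 mOsm/kg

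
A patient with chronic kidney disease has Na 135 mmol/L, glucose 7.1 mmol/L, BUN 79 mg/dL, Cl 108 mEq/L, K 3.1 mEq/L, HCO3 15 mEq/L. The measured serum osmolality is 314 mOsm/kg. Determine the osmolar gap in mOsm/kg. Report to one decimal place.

Calculated osmolality = 2·Na + glucose + BUN/2.8
= 2·135 + 7.1 + 79/2.8
= 270 + 7.10 + 28.21
= 305.31 mOsm/kg ≈ 305.3 mOsm/kg
Osmolar gap = measured − calculated = 314 − 305.3 = 8.7 mOsm/kg

8.7 mOsm/kg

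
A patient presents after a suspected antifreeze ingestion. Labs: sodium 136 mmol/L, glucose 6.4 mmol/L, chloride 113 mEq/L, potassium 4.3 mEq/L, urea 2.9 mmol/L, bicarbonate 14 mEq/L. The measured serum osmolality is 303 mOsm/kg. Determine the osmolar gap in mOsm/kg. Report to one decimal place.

Calculated osmolality = 2·Na + glucose + urea
= 2·136 + 6.4 + 2.9
= 272 + 6.40 + 2.90
= 281.3 mOsm/kg ≈ 281.3 mOsm/kg
Osmolar gap = measured − calculated = 303 − 281.3 = 21.7 mOsm/kg

21.7 mOsm/kg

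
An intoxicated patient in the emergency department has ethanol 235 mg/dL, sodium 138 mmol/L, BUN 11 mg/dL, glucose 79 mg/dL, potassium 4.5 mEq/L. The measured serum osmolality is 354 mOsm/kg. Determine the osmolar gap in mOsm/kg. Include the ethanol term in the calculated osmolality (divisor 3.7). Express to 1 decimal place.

Calculated osmolality = 2·Na + glucose/18 + BUN/2.8 + ethanol/3.7
= 2·138 + 79/18 + 11/2.8 + 235/3.7
= 276 + 4.39 + 3.93 + 63.51
= 347.83 mOsm/kg ≈ 347.8 mOsm/kg
Osmolar gap = measured − calculated = 354 − 347.8 = 6.2 mOsm/kg

6.2 mOsm/kg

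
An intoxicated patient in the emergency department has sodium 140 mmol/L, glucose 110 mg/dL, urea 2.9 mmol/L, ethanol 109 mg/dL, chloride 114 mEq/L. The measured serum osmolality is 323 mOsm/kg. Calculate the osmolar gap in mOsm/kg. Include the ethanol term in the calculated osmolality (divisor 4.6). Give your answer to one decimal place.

Calculated osmolality = 2·Na + glucose/18 + urea + ethanol/4.6
= 2·140 + 110/18 + 2.9 + 109/4.6
= 280 + 6.11 + 2.90 + 23.70
= 312.71 mOsm/kg ≈ 312.7 mOsm/kg
Osmolar gap = measured − calculated = 323 − 312.7 = 10.3 mOsm/kg

10.3 mOsm/kg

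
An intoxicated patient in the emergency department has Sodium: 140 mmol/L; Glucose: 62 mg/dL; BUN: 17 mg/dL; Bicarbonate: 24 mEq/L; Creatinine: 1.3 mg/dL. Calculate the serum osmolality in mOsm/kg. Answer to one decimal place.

289.5 mOsm/kg

Calculated osmolality = 2·Na + glucose/18 + BUN/2.8
= 2·140 + 62/18 + 17/2.8
= 280 + 3.44 + 6.07
= 289.51 mOsm/kg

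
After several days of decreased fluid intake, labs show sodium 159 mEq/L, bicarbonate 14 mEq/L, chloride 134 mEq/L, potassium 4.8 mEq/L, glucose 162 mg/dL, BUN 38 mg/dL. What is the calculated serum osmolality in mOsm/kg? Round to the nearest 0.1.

340.6 mOsm/kg

Calculated osmolality = 2·Na + glucose/18 + BUN/2.8
= 2·159 + 162/18 + 38/2.8
= 318 + 9 + 13.57
= 340.57 mOsm/kg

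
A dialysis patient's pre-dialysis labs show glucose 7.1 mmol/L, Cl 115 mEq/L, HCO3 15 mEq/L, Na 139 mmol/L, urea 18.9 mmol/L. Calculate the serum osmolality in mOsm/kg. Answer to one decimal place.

Calculated osmolality = 2·Na + glucose + urea
= 2·139 + 7.1 + 18.9
= 278 + 7.10 + 18.90
= 304 mOsm/kg

304.0 mOsm/kg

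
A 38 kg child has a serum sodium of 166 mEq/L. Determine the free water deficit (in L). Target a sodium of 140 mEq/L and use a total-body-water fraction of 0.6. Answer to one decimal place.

4.2 L

TBW = 0.6 · 38 = 22.8 L
Free water deficit = TBW · (Na/140 − 1)
= 22.8 · (166/140 − 1)
= 22.8 · 0.1857
= 4.23 L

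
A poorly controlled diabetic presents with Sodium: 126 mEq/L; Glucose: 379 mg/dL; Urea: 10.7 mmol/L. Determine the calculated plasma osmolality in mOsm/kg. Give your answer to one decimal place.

283.8 mOsm/kg

Calculated osmolality = 2·Na + glucose/18 + urea
= 2·126 + 379/18 + 10.7
= 252 + 21.06 + 10.70
= 283.76 mOsm/kg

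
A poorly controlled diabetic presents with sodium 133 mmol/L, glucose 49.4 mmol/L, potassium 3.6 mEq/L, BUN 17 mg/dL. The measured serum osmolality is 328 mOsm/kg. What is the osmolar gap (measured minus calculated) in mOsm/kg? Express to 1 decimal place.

Calculated osmolality = 2·Na + glucose + BUN/2.8
= 2·133 + 49.4 + 17/2.8
= 266 + 49.40 + 6.07
= 321.47 mOsm/kg ≈ 321.5 mOsm/kg
Osmolar gap = measured − calculated = 328 − 321.5 = 6.5 mOsm/kg

6.5 mOsm/kg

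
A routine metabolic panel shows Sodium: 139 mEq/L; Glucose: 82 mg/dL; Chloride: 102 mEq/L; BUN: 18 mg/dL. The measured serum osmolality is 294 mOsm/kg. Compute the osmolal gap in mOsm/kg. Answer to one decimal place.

5.0 mOsm/kg

Calculated osmolality = 2·Na + glucose/18 + BUN/2.8
= 2·139 + 82/18 + 18/2.8
= 278 + 4.56 + 6.43
= 288.99 mOsm/kg ≈ 289.0 mOsm/kg
Osmolar gap = measured − calculated = 294 − 289.0 = 5.0 mOsm/kg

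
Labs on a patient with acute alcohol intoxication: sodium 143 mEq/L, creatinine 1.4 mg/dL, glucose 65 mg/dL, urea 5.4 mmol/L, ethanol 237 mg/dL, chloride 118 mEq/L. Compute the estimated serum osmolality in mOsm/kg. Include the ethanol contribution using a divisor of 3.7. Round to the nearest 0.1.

Calculated osmolality = 2·Na + glucose/18 + urea + ethanol/3.7
= 2·143 + 65/18 + 5.4 + 237/3.7
= 286 + 3.61 + 5.40 + 64.05
= 359.06 mOsm/kg

359.1 mOsm/kg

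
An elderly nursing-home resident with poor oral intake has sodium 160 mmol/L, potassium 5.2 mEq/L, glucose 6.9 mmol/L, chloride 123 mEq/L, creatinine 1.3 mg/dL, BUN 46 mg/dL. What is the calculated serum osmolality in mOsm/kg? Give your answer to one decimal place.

343.3 mOsm/kg

Calculated osmolality = 2·Na + glucose + BUN/2.8
= 2·160 + 6.9 + 46/2.8
= 320 + 6.90 + 16.43
= 343.33 mOsm/kg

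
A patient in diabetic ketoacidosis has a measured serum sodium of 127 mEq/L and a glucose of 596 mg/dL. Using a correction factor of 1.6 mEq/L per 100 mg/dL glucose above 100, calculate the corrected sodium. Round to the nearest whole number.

135 mEq/L

Corrected Na = measured Na + 1.6 · (glucose − 100)/100
= 127 + 1.6 · (596 − 100)/100
= 127 + 7.9
= 134.9 mEq/L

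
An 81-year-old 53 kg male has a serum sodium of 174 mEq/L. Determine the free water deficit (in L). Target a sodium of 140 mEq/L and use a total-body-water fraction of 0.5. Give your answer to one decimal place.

TBW = 0.5 · 53 = 26.5 L
Free water deficit = TBW · (Na/140 − 1)
= 26.5 · (174/140 − 1)
= 26.5 · 0.2429
= 6.44 L

6.4 L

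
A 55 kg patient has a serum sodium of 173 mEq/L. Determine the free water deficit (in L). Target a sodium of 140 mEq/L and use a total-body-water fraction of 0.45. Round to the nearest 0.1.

TBW = 0.45 · 55 = 24.75 L
Free water deficit = TBW · (Na/140 − 1)
= 24.75 · (173/140 − 1)
= 24.75 · 0.2357
= 5.83 L

5.8 L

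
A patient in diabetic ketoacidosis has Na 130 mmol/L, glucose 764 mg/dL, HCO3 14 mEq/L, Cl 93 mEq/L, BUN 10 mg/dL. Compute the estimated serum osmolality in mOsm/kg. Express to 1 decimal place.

Calculated osmolality = 2·Na + glucose/18 + BUN/2.8
= 2·130 + 764/18 + 10/2.8
= 260 + 42.44 + 3.57
= 306.01 mOsm/kg

306.0 mOsm/kg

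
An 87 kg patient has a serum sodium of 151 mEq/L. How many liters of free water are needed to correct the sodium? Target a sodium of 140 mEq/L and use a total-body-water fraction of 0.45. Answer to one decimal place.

TBW = 0.45 · 87 = 39.15 L
Free water deficit = TBW · (Na/140 − 1)
= 39.15 · (151/140 − 1)
= 39.15 · 0.0786
= 3.08 L

3.1 L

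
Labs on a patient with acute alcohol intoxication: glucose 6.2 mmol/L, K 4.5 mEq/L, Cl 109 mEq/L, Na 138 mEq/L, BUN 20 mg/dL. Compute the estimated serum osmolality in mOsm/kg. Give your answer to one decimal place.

289.3 mOsm/kg

Calculated osmolality = 2·Na + glucose + BUN/2.8
= 2·138 + 6.2 + 20/2.8
= 276 + 6.20 + 7.14
= 289.34 mOsm/kg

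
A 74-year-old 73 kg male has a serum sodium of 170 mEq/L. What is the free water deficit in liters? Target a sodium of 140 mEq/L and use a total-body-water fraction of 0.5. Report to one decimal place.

TBW = 0.5 · 73 = 36.5 L
Free water deficit = TBW · (Na/140 − 1)
= 36.5 · (170/140 − 1)
= 36.5 · 0.2143
= 7.82 L

7.8 L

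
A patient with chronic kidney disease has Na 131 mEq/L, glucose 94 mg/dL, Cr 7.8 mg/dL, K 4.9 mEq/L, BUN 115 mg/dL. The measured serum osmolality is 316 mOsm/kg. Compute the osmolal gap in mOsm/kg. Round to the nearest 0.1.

Calculated osmolality = 2·Na + glucose/18 + BUN/2.8
= 2·131 + 94/18 + 115/2.8
= 262 + 5.22 + 41.07
= 308.29 mOsm/kg ≈ 308.3 mOsm/kg
Osmolar gap = measured − calculated = 316 − 308.3 = 7.7 mOsm/kg

7.7 mOsm/kg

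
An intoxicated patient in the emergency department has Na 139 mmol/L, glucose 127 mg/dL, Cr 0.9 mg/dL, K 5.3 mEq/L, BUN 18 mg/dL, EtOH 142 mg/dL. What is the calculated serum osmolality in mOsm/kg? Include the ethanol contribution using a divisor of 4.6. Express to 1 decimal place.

322.4 mOsm/kg

Calculated osmolality = 2·Na + glucose/18 + BUN/2.8 + ethanol/4.6
= 2·139 + 127/18 + 18/2.8 + 142/4.6
= 278 + 7.06 + 6.43 + 30.87
= 322.36 mOsm/kg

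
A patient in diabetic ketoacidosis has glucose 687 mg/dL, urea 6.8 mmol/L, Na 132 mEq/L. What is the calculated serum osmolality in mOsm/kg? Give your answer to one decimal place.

Calculated osmolality = 2·Na + glucose/18 + urea
= 2·132 + 687/18 + 6.8
= 264 + 38.17 + 6.80
= 308.97 mOsm/kg

309.0 mOsm/kg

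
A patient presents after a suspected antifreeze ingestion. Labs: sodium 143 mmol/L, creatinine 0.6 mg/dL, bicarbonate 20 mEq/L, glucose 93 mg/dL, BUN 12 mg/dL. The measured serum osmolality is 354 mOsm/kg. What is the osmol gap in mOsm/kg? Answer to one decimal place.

58.5 mOsm/kg

Calculated osmolality = 2·Na + glucose/18 + BUN/2.8
= 2·143 + 93/18 + 12/2.8
= 286 + 5.17 + 4.29
= 295.46 mOsm/kg ≈ 295.5 mOsm/kg
Osmolar gap = measured − calculated = 354 − 295.5 = 58.5 mOsm/kg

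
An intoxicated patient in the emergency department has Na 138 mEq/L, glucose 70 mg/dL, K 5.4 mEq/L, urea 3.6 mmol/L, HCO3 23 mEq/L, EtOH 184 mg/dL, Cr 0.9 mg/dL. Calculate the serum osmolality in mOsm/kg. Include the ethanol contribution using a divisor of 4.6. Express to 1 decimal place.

323.5 mOsm/kg

Calculated osmolality = 2·Na + glucose/18 + urea + ethanol/4.6
= 2·138 + 70/18 + 3.6 + 184/4.6
= 276 + 3.89 + 3.60 + 40
= 323.49 mOsm/kg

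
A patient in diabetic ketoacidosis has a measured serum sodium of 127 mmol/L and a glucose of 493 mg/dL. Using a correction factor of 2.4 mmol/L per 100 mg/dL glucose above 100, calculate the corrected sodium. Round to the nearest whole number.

136 mmol/L

Corrected Na = measured Na + 2.4 · (glucose − 100)/100
= 127 + 2.4 · (493 − 100)/100
= 127 + 9.4
= 136.4 mmol/L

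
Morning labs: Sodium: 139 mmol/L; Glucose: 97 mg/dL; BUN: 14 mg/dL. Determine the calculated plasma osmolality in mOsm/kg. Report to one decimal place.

Calculated osmolality = 2·Na + glucose/18 + BUN/2.8
= 2·139 + 97/18 + 14/2.8
= 278 + 5.39 + 5
= 288.39 mOsm/kg

288.4 mOsm/kg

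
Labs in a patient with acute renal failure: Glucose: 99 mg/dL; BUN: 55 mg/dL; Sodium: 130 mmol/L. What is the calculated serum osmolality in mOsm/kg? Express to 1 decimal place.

285.1 mOsm/kg

Calculated osmolality = 2·Na + glucose/18 + BUN/2.8
= 2·130 + 99/18 + 55/2.8
= 260 + 5.50 + 19.64
= 285.14 mOsm/kg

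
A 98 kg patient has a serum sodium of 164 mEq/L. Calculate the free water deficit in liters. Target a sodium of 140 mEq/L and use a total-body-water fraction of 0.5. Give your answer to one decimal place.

8.4 L

TBW = 0.5 · 98 = 49 L
Free water deficit = TBW · (Na/140 − 1)
= 49 · (164/140 − 1)
= 49 · 0.1714
= 8.4 L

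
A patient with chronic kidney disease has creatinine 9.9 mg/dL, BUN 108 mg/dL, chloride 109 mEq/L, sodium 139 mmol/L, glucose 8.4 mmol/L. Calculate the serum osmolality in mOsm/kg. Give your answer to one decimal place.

Calculated osmolality = 2·Na + glucose + BUN/2.8
= 2·139 + 8.4 + 108/2.8
= 278 + 8.40 + 38.57
= 324.97 mOsm/kg

325.0 mOsm/kg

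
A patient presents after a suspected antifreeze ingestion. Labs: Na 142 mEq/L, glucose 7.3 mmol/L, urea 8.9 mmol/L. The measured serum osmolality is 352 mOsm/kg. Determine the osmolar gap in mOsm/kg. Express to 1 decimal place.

Calculated osmolality = 2·Na + glucose + urea
= 2·142 + 7.3 + 8.9
= 284 + 7.30 + 8.90
= 300.2 mOsm/kg ≈ 300.2 mOsm/kg
Osmolar gap = measured − calculated = 352 − 300.2 = 51.8 mOsm/kg

51.8 mOsm/kg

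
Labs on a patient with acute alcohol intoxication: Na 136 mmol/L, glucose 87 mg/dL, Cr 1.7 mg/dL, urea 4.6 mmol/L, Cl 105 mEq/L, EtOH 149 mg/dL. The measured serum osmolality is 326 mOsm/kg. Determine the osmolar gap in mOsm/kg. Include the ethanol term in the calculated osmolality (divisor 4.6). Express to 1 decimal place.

Calculated osmolality = 2·Na + glucose/18 + urea + ethanol/4.6
= 2·136 + 87/18 + 4.6 + 149/4.6
= 272 + 4.83 + 4.60 + 32.39
= 313.82 mOsm/kg ≈ 313.8 mOsm/kg
Osmolar gap = measured − calculated = 326 − 313.8 = 12.2 mOsm/kg

12.2 mOsm/kg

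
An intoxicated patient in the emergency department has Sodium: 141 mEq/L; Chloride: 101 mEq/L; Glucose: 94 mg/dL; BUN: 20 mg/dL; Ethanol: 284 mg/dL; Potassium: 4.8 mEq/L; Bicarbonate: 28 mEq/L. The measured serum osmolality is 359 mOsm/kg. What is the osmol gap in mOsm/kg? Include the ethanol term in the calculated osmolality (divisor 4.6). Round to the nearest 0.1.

Calculated osmolality = 2·Na + glucose/18 + BUN/2.8 + ethanol/4.6
= 2·141 + 94/18 + 20/2.8 + 284/4.6
= 282 + 5.22 + 7.14 + 61.74
= 356.1 mOsm/kg ≈ 356.1 mOsm/kg
Osmolar gap = measured − calculated = 359 − 356.1 = 2.9 mOsm/kg

2.9 mOsm/kg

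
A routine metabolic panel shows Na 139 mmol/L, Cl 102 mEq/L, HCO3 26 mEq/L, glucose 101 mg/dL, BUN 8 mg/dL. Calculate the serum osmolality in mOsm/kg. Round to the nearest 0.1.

286.5 mOsm/kg

Calculated osmolality = 2·Na + glucose/18 + BUN/2.8
= 2·139 + 101/18 + 8/2.8
= 278 + 5.61 + 2.86
= 286.47 mOsm/kg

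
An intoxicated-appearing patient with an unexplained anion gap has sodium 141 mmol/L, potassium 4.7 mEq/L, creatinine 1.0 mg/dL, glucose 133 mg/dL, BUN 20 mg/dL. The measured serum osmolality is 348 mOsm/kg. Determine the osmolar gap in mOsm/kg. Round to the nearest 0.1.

Calculated osmolality = 2·Na + glucose/18 + BUN/2.8
= 2·141 + 133/18 + 20/2.8
= 282 + 7.39 + 7.14
= 296.53 mOsm/kg ≈ 296.5 mOsm/kg
Osmolar gap = measured − calculated = 348 − 296.5 = 51.5 mOsm/kg

51.5 mOsm/kg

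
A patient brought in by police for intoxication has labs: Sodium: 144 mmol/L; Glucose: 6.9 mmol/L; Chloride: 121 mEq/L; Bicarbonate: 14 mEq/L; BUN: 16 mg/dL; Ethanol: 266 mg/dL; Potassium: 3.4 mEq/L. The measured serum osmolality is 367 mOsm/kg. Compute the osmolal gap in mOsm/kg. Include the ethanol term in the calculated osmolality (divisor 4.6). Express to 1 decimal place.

Calculated osmolality = 2·Na + glucose + BUN/2.8 + ethanol/4.6
= 2·144 + 6.9 + 16/2.8 + 266/4.6
= 288 + 6.90 + 5.71 + 57.83
= 358.44 mOsm/kg ≈ 358.4 mOsm/kg
Osmolar gap = measured − calculated = 367 − 358.4 = 8.6 mOsm/kg

8.6 mOsm/kg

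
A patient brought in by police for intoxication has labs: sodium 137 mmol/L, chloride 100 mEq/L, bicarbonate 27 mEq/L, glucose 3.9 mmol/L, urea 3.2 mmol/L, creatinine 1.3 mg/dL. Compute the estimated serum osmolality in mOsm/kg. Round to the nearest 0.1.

Calculated osmolality = 2·Na + glucose + urea
= 2·137 + 3.9 + 3.2
= 274 + 3.90 + 3.20
= 281.1 mOsm/kg

281.1 mOsm/kg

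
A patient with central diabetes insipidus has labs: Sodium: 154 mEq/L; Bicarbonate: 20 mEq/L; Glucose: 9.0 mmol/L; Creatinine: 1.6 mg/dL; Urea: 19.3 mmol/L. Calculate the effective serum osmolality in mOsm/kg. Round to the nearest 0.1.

317.0 mOsm/kg

Effective osmolality excludes urea (freely permeant across cell membranes):
2·Na + glucose
= 2·154 + 9
= 308 + 9
= 317 mOsm/kg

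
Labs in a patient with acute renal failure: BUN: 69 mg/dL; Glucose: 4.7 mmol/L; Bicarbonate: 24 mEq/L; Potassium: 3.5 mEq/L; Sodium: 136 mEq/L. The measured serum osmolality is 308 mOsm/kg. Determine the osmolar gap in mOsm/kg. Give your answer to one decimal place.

Calculated osmolality = 2·Na + glucose + BUN/2.8
= 2·136 + 4.7 + 69/2.8
= 272 + 4.70 + 24.64
= 301.34 mOsm/kg ≈ 301.3 mOsm/kg
Osmolar gap = measured − calculated = 308 − 301.3 = 6.7 mOsm/kg

6.7 mOsm/kg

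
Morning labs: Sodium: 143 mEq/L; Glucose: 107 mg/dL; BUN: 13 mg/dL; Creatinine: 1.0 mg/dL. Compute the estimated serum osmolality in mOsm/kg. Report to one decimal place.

Calculated osmolality = 2·Na + glucose/18 + BUN/2.8
= 2·143 + 107/18 + 13/2.8
= 286 + 5.94 + 4.64
= 296.58 mOsm/kg

296.6 mOsm/kg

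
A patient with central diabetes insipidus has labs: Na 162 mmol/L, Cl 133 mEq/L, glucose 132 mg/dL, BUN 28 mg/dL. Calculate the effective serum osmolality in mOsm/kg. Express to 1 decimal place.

Effective osmolality excludes urea (freely permeant across cell membranes):
2·Na + glucose/18
= 2·162 + 132/18
= 324 + 7.33
= 331.33 mOsm/kg

331.3 mOsm/kg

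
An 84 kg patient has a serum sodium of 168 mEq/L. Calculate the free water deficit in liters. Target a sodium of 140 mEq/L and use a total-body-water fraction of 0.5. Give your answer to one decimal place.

8.4 L

TBW = 0.5 · 84 = 42 L
Free water deficit = TBW · (Na/140 − 1)
= 42 · (168/140 − 1)
= 42 · 0.2
= 8.4 L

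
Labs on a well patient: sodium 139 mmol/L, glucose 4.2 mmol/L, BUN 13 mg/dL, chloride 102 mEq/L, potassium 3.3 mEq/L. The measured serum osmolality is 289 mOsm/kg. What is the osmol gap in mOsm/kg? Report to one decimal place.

2.2 mOsm/kg

Calculated osmolality = 2·Na + glucose + BUN/2.8
= 2·139 + 4.2 + 13/2.8
= 278 + 4.20 + 4.64
= 286.84 mOsm/kg ≈ 286.8 mOsm/kg
Osmolar gap = measured − calculated = 289 − 286.8 = 2.2 mOsm/kg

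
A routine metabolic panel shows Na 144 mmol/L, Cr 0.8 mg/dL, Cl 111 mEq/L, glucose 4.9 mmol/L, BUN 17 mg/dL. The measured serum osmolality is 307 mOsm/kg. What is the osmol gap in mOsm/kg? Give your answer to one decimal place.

Calculated osmolality = 2·Na + glucose + BUN/2.8
= 2·144 + 4.9 + 17/2.8
= 288 + 4.90 + 6.07
= 298.97 mOsm/kg ≈ 299.0 mOsm/kg
Osmolar gap = measured − calculated = 307 − 299.0 = 8.0 mOsm/kg

8.0 mOsm/kg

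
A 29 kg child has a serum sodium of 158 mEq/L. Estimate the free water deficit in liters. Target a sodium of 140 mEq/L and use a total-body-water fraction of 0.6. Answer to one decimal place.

TBW = 0.6 · 29 = 17.4 L
Free water deficit = TBW · (Na/140 − 1)
= 17.4 · (158/140 − 1)
= 17.4 · 0.1286
= 2.24 L

2.2 L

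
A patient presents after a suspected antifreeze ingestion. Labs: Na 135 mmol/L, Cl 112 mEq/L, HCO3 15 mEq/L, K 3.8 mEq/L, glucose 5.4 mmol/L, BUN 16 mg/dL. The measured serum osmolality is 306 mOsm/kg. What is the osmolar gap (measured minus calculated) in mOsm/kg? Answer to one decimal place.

Calculated osmolality = 2·Na + glucose + BUN/2.8
= 2·135 + 5.4 + 16/2.8
= 270 + 5.40 + 5.71
= 281.11 mOsm/kg ≈ 281.1 mOsm/kg
Osmolar gap = measured − calculated = 306 − 281.1 = 24.9 mOsm/kg

24.9 mOsm/kg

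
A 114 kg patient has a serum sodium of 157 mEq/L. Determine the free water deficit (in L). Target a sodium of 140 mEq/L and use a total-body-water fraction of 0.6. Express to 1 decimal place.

TBW = 0.6 · 114 = 68.4 L
Free water deficit = TBW · (Na/140 − 1)
= 68.4 · (157/140 − 1)
= 68.4 · 0.1214
= 8.3 L

8.3 L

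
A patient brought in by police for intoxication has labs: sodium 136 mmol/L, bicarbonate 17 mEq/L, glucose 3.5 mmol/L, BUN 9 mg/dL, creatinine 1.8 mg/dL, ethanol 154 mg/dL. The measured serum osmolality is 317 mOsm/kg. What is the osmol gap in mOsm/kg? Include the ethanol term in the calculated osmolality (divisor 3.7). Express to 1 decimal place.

Calculated osmolality = 2·Na + glucose + BUN/2.8 + ethanol/3.7
= 2·136 + 3.5 + 9/2.8 + 154/3.7
= 272 + 3.50 + 3.21 + 41.62
= 320.33 mOsm/kg ≈ 320.3 mOsm/kg
Osmolar gap = measured − calculated = 317 − 320.3 = -3.3 mOsm/kg

-3.3 mOsm/kg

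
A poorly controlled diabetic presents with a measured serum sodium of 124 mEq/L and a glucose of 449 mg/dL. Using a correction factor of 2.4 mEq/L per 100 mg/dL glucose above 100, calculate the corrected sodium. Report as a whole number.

132 mEq/L

Corrected Na = measured Na + 2.4 · (glucose − 100)/100
= 124 + 2.4 · (449 − 100)/100
= 124 + 8.4
= 132.4 mEq/L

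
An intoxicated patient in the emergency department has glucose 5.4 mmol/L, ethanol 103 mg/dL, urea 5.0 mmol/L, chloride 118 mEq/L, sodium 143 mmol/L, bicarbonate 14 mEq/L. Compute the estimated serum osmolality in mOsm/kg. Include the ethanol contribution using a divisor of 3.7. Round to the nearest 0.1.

324.2 mOsm/kg

Calculated osmolality = 2·Na + glucose + urea + ethanol/3.7
= 2·143 + 5.4 + 5 + 103/3.7
= 286 + 5.40 + 5 + 27.84
= 324.24 mOsm/kg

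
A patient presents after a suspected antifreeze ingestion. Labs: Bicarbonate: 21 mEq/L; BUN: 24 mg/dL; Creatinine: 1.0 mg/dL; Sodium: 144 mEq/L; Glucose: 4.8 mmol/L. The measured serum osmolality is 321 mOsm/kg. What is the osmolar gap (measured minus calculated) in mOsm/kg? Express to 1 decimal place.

Calculated osmolality = 2·Na + glucose + BUN/2.8
= 2·144 + 4.8 + 24/2.8
= 288 + 4.80 + 8.57
= 301.37 mOsm/kg ≈ 301.4 mOsm/kg
Osmolar gap = measured − calculated = 321 − 301.4 = 19.6 mOsm/kg

19.6 mOsm/kg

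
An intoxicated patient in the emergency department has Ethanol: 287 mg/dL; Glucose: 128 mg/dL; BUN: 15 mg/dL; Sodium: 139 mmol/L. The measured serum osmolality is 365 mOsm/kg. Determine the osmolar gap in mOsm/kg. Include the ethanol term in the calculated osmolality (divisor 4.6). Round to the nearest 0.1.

Calculated osmolality = 2·Na + glucose/18 + BUN/2.8 + ethanol/4.6
= 2·139 + 128/18 + 15/2.8 + 287/4.6
= 278 + 7.11 + 5.36 + 62.39
= 352.86 mOsm/kg ≈ 352.9 mOsm/kg
Osmolar gap = measured − calculated = 365 − 352.9 = 12.1 mOsm/kg

12.1 mOsm/kg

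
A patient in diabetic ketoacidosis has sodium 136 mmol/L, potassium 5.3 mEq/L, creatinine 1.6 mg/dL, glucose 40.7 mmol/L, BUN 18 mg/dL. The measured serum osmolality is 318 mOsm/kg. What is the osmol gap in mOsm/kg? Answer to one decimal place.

-1.1 mOsm/kg

Calculated osmolality = 2·Na + glucose + BUN/2.8
= 2·136 + 40.7 + 18/2.8
= 272 + 40.70 + 6.43
= 319.13 mOsm/kg ≈ 319.1 mOsm/kg
Osmolar gap = measured − calculated = 318 − 319.1 = -1.1 mOsm/kg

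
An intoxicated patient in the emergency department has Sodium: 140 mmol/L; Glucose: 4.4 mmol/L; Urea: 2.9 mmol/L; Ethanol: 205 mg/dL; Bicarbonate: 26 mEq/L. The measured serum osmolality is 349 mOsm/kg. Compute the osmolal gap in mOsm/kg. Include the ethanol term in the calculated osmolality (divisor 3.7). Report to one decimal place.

Calculated osmolality = 2·Na + glucose + urea + ethanol/3.7
= 2·140 + 4.4 + 2.9 + 205/3.7
= 280 + 4.40 + 2.90 + 55.41
= 342.71 mOsm/kg ≈ 342.7 mOsm/kg
Osmolar gap = measured − calculated = 349 − 342.7 = 6.3 mOsm/kg

6.3 mOsm/kg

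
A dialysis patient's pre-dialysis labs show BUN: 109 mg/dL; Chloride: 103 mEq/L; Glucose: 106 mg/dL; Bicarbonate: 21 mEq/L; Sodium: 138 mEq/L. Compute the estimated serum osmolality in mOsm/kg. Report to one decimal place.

320.8 mOsm/kg

Calculated osmolality = 2·Na + glucose/18 + BUN/2.8
= 2·138 + 106/18 + 109/2.8
= 276 + 5.89 + 38.93
= 320.82 mOsm/kg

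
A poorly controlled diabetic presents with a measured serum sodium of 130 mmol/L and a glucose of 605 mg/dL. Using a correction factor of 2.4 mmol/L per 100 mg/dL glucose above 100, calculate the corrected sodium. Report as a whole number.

142 mmol/L

Corrected Na = measured Na + 2.4 · (glucose − 100)/100
= 130 + 2.4 · (605 − 100)/100
= 130 + 12.1
= 142.1 mmol/L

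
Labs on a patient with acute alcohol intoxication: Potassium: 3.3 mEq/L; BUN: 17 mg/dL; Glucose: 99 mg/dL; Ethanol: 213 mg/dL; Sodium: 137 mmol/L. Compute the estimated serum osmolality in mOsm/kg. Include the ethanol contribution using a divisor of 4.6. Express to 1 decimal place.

Calculated osmolality = 2·Na + glucose/18 + BUN/2.8 + ethanol/4.6
= 2·137 + 99/18 + 17/2.8 + 213/4.6
= 274 + 5.50 + 6.07 + 46.30
= 331.87 mOsm/kg

331.9 mOsm/kg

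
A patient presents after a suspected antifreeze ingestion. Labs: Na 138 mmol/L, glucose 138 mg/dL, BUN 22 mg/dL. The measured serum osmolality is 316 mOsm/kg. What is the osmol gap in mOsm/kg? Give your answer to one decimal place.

24.5 mOsm/kg

Calculated osmolality = 2·Na + glucose/18 + BUN/2.8
= 2·138 + 138/18 + 22/2.8
= 276 + 7.67 + 7.86
= 291.53 mOsm/kg ≈ 291.5 mOsm/kg
Osmolar gap = measured − calculated = 316 − 291.5 = 24.5 mOsm/kg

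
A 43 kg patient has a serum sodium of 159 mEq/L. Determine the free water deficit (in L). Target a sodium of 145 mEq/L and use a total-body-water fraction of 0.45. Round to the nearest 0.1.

1.9 L

TBW = 0.45 · 43 = 19.35 L
Free water deficit = TBW · (Na/145 − 1)
= 19.35 · (159/145 − 1)
= 19.35 · 0.0966
= 1.87 L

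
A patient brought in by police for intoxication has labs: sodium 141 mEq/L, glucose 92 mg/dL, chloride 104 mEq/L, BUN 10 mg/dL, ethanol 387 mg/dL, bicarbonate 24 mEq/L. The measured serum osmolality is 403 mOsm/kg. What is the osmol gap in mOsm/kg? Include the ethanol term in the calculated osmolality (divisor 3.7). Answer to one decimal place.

Calculated osmolality = 2·Na + glucose/18 + BUN/2.8 + ethanol/3.7
= 2·141 + 92/18 + 10/2.8 + 387/3.7
= 282 + 5.11 + 3.57 + 104.59
= 395.27 mOsm/kg ≈ 395.3 mOsm/kg
Osmolar gap = measured − calculated = 403 − 395.3 = 7.7 mOsm/kg

7.7 mOsm/kg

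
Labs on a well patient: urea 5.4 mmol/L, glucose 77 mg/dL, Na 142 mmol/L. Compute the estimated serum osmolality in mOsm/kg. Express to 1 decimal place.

293.7 mOsm/kg

Calculated osmolality = 2·Na + glucose/18 + urea
= 2·142 + 77/18 + 5.4
= 284 + 4.28 + 5.40
= 293.68 mOsm/kg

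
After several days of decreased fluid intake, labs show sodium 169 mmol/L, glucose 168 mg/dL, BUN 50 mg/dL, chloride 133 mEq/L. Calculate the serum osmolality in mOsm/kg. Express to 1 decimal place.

365.2 mOsm/kg

Calculated osmolality = 2·Na + glucose/18 + BUN/2.8
= 2·169 + 168/18 + 50/2.8
= 338 + 9.33 + 17.86
= 365.19 mOsm/kg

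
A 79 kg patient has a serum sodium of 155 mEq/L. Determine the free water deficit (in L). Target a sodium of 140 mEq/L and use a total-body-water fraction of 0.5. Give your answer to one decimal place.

TBW = 0.5 · 79 = 39.5 L
Free water deficit = TBW · (Na/140 − 1)
= 39.5 · (155/140 − 1)
= 39.5 · 0.1071
= 4.23 L

4.2 L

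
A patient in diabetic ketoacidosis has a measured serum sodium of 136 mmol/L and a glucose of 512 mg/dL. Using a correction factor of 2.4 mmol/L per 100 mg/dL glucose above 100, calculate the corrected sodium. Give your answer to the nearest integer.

Corrected Na = measured Na + 2.4 · (glucose − 100)/100
= 136 + 2.4 · (512 − 100)/100
= 136 + 9.9
= 145.9 mmol/L

146 mmol/L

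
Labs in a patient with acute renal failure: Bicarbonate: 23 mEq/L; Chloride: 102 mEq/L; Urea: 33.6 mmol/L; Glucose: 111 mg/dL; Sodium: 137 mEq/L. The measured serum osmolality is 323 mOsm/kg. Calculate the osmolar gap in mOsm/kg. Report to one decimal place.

Calculated osmolality = 2·Na + glucose/18 + urea
= 2·137 + 111/18 + 33.6
= 274 + 6.17 + 33.60
= 313.77 mOsm/kg ≈ 313.8 mOsm/kg
Osmolar gap = measured − calculated = 323 − 313.8 = 9.2 mOsm/kg

9.2 mOsm/kg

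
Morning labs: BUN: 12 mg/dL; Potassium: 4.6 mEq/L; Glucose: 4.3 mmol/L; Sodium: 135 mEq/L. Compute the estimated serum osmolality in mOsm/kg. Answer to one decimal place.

Calculated osmolality = 2·Na + glucose + BUN/2.8
= 2·135 + 4.3 + 12/2.8
= 270 + 4.30 + 4.29
= 278.59 mOsm/kg

278.6 mOsm/kg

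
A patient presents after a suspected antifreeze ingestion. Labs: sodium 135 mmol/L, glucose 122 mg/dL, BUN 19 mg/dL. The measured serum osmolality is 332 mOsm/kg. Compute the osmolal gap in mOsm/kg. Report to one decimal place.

Calculated osmolality = 2·Na + glucose/18 + BUN/2.8
= 2·135 + 122/18 + 19/2.8
= 270 + 6.78 + 6.79
= 283.57 mOsm/kg ≈ 283.6 mOsm/kg
Osmolar gap = measured − calculated = 332 − 283.6 = 48.4 mOsm/kg

48.4 mOsm/kg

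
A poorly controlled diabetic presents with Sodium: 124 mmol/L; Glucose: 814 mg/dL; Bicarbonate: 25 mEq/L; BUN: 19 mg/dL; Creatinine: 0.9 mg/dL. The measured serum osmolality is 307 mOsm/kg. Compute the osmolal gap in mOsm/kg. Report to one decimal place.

Calculated osmolality = 2·Na + glucose/18 + BUN/2.8
= 2·124 + 814/18 + 19/2.8
= 248 + 45.22 + 6.79
= 300.01 mOsm/kg ≈ 300.0 mOsm/kg
Osmolar gap = measured − calculated = 307 − 300.0 = 7.0 mOsm/kg

7.0 mOsm/kg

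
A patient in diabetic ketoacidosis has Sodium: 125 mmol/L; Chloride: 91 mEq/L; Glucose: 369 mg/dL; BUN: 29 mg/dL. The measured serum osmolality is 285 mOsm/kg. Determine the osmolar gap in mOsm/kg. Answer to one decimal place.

Calculated osmolality = 2·Na + glucose/18 + BUN/2.8
= 2·125 + 369/18 + 29/2.8
= 250 + 20.50 + 10.36
= 280.86 mOsm/kg ≈ 280.9 mOsm/kg
Osmolar gap = measured − calculated = 285 − 280.9 = 4.1 mOsm/kg

4.1 mOsm/kg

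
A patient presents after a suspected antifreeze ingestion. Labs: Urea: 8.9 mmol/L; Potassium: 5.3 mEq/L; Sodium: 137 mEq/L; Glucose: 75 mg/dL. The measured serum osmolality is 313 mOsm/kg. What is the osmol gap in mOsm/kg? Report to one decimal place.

Calculated osmolality = 2·Na + glucose/18 + urea
= 2·137 + 75/18 + 8.9
= 274 + 4.17 + 8.90
= 287.07 mOsm/kg ≈ 287.1 mOsm/kg
Osmolar gap = measured − calculated = 313 − 287.1 = 25.9 mOsm/kg

25.9 mOsm/kg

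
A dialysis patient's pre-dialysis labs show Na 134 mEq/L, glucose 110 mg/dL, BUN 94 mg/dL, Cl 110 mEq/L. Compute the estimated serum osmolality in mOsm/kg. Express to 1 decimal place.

307.7 mOsm/kg

Calculated osmolality = 2·Na + glucose/18 + BUN/2.8
= 2·134 + 110/18 + 94/2.8
= 268 + 6.11 + 33.57
= 307.68 mOsm/kg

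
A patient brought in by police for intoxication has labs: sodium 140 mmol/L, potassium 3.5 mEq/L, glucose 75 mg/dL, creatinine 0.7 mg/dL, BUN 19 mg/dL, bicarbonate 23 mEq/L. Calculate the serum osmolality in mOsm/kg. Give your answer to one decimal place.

291.0 mOsm/kg

Calculated osmolality = 2·Na + glucose/18 + BUN/2.8
= 2·140 + 75/18 + 19/2.8
= 280 + 4.17 + 6.79
= 290.96 mOsm/kg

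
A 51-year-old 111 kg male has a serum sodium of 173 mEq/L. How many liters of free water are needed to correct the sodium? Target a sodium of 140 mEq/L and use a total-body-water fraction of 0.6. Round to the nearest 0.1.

TBW = 0.6 · 111 = 66.6 L
Free water deficit = TBW · (Na/140 − 1)
= 66.6 · (173/140 − 1)
= 66.6 · 0.2357
= 15.7 L

15.7 L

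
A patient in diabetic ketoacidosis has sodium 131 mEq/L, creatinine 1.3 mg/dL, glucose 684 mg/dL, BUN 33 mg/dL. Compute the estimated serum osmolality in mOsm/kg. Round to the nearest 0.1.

311.8 mOsm/kg

Calculated osmolality = 2·Na + glucose/18 + BUN/2.8
= 2·131 + 684/18 + 33/2.8
= 262 + 38 + 11.79
= 311.79 mOsm/kg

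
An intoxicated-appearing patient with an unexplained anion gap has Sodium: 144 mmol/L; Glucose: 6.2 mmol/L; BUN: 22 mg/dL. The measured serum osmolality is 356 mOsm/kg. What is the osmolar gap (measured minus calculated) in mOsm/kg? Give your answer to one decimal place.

53.9 mOsm/kg

Calculated osmolality = 2·Na + glucose + BUN/2.8
= 2·144 + 6.2 + 22/2.8
= 288 + 6.20 + 7.86
= 302.06 mOsm/kg ≈ 302.1 mOsm/kg
Osmolar gap = measured − calculated = 356 − 302.1 = 53.9 mOsm/kg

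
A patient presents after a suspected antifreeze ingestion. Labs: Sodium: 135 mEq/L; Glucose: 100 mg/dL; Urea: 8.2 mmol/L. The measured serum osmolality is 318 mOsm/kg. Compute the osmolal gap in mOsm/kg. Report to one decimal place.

Calculated osmolality = 2·Na + glucose/18 + urea
= 2·135 + 100/18 + 8.2
= 270 + 5.56 + 8.20
= 283.76 mOsm/kg ≈ 283.8 mOsm/kg
Osmolar gap = measured − calculated = 318 − 283.8 = 34.2 mOsm/kg

34.2 mOsm/kg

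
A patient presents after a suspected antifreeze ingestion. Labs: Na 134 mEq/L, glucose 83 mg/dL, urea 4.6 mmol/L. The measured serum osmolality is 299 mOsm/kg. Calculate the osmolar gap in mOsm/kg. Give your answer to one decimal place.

21.8 mOsm/kg

Calculated osmolality = 2·Na + glucose/18 + urea
= 2·134 + 83/18 + 4.6
= 268 + 4.61 + 4.60
= 277.21 mOsm/kg ≈ 277.2 mOsm/kg
Osmolar gap = measured − calculated = 299 − 277.2 = 21.8 mOsm/kg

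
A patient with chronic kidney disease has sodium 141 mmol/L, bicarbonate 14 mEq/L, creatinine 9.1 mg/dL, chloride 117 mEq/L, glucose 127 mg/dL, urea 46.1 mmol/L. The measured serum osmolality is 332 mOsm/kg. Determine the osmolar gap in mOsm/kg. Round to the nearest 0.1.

Calculated osmolality = 2·Na + glucose/18 + urea
= 2·141 + 127/18 + 46.1
= 282 + 7.06 + 46.10
= 335.16 mOsm/kg ≈ 335.2 mOsm/kg
Osmolar gap = measured − calculated = 332 − 335.2 = -3.2 mOsm/kg

-3.2 mOsm/kg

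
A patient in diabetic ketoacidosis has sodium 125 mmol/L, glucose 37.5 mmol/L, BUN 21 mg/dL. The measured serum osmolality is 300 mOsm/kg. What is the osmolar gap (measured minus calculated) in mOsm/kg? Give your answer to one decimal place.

5.0 mOsm/kg

Calculated osmolality = 2·Na + glucose + BUN/2.8
= 2·125 + 37.5 + 21/2.8
= 250 + 37.50 + 7.50
= 295 mOsm/kg ≈ 295.0 mOsm/kg
Osmolar gap = measured − calculated = 300 − 295.0 = 5.0 mOsm/kg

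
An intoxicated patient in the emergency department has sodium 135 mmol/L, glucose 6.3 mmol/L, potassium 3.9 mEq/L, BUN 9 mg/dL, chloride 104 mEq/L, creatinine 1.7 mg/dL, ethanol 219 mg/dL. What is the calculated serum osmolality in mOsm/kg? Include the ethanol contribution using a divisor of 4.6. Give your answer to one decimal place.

Calculated osmolality = 2·Na + glucose + BUN/2.8 + ethanol/4.6
= 2·135 + 6.3 + 9/2.8 + 219/4.6
= 270 + 6.30 + 3.21 + 47.61
= 327.12 mOsm/kg

327.1 mOsm/kg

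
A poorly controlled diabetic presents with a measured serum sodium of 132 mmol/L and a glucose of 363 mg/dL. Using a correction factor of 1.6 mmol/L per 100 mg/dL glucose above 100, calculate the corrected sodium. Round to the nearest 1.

Corrected Na = measured Na + 1.6 · (glucose − 100)/100
= 132 + 1.6 · (363 − 100)/100
= 132 + 4.2
= 136.2 mmol/L

136 mmol/L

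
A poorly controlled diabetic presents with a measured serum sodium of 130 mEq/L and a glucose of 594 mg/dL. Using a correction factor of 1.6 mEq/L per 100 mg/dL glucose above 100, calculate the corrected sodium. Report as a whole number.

138 mEq/L

Corrected Na = measured Na + 1.6 · (glucose − 100)/100
= 130 + 1.6 · (594 − 100)/100
= 130 + 7.9
= 137.9 mEq/L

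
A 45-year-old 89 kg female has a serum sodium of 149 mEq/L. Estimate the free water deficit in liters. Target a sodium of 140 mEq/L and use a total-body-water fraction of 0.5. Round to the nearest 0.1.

TBW = 0.5 · 89 = 44.5 L
Free water deficit = TBW · (Na/140 − 1)
= 44.5 · (149/140 − 1)
= 44.5 · 0.0643
= 2.86 L

2.9 L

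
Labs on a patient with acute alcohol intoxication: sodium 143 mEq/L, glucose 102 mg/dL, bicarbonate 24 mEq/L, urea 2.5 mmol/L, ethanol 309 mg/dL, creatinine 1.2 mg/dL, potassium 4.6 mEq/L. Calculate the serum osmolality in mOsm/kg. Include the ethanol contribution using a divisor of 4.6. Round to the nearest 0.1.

361.3 mOsm/kg

Calculated osmolality = 2·Na + glucose/18 + urea + ethanol/4.6
= 2·143 + 102/18 + 2.5 + 309/4.6
= 286 + 5.67 + 2.50 + 67.17
= 361.34 mOsm/kg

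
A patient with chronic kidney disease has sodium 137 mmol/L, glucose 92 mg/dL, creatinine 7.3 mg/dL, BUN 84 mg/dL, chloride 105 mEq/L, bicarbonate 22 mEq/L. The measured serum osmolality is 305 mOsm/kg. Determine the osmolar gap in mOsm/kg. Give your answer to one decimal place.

Calculated osmolality = 2·Na + glucose/18 + BUN/2.8
= 2·137 + 92/18 + 84/2.8
= 274 + 5.11 + 30
= 309.11 mOsm/kg ≈ 309.1 mOsm/kg
Osmolar gap = measured − calculated = 305 − 309.1 = -4.1 mOsm/kg

-4.1 mOsm/kg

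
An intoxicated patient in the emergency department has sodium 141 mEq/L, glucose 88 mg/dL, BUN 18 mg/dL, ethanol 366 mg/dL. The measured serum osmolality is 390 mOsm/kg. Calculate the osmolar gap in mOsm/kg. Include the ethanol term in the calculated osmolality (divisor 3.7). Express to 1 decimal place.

-2.2 mOsm/kg

Calculated osmolality = 2·Na + glucose/18 + BUN/2.8 + ethanol/3.7
= 2·141 + 88/18 + 18/2.8 + 366/3.7
= 282 + 4.89 + 6.43 + 98.92
= 392.24 mOsm/kg ≈ 392.2 mOsm/kg
Osmolar gap = measured − calculated = 390 − 392.2 = -2.2 mOsm/kg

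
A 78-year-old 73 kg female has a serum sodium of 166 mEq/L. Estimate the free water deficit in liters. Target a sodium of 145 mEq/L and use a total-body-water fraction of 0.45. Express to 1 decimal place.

TBW = 0.45 · 73 = 32.85 L
Free water deficit = TBW · (Na/145 − 1)
= 32.85 · (166/145 − 1)
= 32.85 · 0.1448
= 4.76 L

4.8 L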